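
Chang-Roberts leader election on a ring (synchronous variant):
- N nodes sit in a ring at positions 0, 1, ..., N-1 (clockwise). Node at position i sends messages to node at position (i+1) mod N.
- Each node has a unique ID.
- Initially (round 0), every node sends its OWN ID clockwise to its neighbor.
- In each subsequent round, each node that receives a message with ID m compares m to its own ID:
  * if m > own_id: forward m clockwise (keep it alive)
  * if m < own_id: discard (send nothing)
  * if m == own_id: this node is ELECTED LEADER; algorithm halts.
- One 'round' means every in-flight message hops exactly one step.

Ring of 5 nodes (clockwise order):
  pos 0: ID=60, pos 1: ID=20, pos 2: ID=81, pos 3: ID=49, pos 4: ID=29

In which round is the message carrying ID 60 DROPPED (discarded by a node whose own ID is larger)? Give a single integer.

Answer: 2

Derivation:
Round 1: pos1(id20) recv 60: fwd; pos2(id81) recv 20: drop; pos3(id49) recv 81: fwd; pos4(id29) recv 49: fwd; pos0(id60) recv 29: drop
Round 2: pos2(id81) recv 60: drop; pos4(id29) recv 81: fwd; pos0(id60) recv 49: drop
Round 3: pos0(id60) recv 81: fwd
Round 4: pos1(id20) recv 81: fwd
Round 5: pos2(id81) recv 81: ELECTED
Message ID 60 originates at pos 0; dropped at pos 2 in round 2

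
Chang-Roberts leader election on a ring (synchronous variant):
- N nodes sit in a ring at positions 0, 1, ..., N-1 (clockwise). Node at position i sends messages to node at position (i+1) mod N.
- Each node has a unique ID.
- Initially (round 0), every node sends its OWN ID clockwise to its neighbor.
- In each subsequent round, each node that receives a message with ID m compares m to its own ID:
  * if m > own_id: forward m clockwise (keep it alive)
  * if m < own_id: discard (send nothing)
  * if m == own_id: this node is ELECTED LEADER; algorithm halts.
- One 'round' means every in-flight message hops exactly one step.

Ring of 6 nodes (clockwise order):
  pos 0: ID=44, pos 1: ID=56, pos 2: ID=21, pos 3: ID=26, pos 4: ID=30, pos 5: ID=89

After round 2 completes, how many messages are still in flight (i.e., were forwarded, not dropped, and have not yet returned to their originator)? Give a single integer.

Answer: 2

Derivation:
Round 1: pos1(id56) recv 44: drop; pos2(id21) recv 56: fwd; pos3(id26) recv 21: drop; pos4(id30) recv 26: drop; pos5(id89) recv 30: drop; pos0(id44) recv 89: fwd
Round 2: pos3(id26) recv 56: fwd; pos1(id56) recv 89: fwd
After round 2: 2 messages still in flight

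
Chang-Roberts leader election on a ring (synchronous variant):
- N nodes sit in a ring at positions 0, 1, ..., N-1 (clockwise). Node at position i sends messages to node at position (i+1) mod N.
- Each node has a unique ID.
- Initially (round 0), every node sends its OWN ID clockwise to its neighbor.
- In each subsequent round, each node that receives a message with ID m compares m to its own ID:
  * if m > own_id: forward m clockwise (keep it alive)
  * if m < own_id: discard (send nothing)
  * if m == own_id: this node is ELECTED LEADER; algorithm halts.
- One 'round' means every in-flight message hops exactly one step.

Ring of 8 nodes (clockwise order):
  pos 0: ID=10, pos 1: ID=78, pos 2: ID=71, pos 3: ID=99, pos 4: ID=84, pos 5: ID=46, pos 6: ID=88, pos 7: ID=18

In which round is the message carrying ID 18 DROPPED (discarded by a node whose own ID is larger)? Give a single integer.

Answer: 2

Derivation:
Round 1: pos1(id78) recv 10: drop; pos2(id71) recv 78: fwd; pos3(id99) recv 71: drop; pos4(id84) recv 99: fwd; pos5(id46) recv 84: fwd; pos6(id88) recv 46: drop; pos7(id18) recv 88: fwd; pos0(id10) recv 18: fwd
Round 2: pos3(id99) recv 78: drop; pos5(id46) recv 99: fwd; pos6(id88) recv 84: drop; pos0(id10) recv 88: fwd; pos1(id78) recv 18: drop
Round 3: pos6(id88) recv 99: fwd; pos1(id78) recv 88: fwd
Round 4: pos7(id18) recv 99: fwd; pos2(id71) recv 88: fwd
Round 5: pos0(id10) recv 99: fwd; pos3(id99) recv 88: drop
Round 6: pos1(id78) recv 99: fwd
Round 7: pos2(id71) recv 99: fwd
Round 8: pos3(id99) recv 99: ELECTED
Message ID 18 originates at pos 7; dropped at pos 1 in round 2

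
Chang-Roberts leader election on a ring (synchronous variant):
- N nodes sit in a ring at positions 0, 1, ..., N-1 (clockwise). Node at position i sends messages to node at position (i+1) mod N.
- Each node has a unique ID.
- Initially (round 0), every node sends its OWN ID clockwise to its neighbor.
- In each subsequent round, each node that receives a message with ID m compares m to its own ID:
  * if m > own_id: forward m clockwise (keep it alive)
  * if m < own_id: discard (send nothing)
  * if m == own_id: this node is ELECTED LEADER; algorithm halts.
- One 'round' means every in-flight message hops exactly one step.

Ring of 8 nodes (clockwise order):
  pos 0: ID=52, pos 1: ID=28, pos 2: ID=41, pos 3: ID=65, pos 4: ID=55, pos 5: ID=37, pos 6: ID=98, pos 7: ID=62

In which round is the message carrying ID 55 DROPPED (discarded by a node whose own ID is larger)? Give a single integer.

Round 1: pos1(id28) recv 52: fwd; pos2(id41) recv 28: drop; pos3(id65) recv 41: drop; pos4(id55) recv 65: fwd; pos5(id37) recv 55: fwd; pos6(id98) recv 37: drop; pos7(id62) recv 98: fwd; pos0(id52) recv 62: fwd
Round 2: pos2(id41) recv 52: fwd; pos5(id37) recv 65: fwd; pos6(id98) recv 55: drop; pos0(id52) recv 98: fwd; pos1(id28) recv 62: fwd
Round 3: pos3(id65) recv 52: drop; pos6(id98) recv 65: drop; pos1(id28) recv 98: fwd; pos2(id41) recv 62: fwd
Round 4: pos2(id41) recv 98: fwd; pos3(id65) recv 62: drop
Round 5: pos3(id65) recv 98: fwd
Round 6: pos4(id55) recv 98: fwd
Round 7: pos5(id37) recv 98: fwd
Round 8: pos6(id98) recv 98: ELECTED
Message ID 55 originates at pos 4; dropped at pos 6 in round 2

Answer: 2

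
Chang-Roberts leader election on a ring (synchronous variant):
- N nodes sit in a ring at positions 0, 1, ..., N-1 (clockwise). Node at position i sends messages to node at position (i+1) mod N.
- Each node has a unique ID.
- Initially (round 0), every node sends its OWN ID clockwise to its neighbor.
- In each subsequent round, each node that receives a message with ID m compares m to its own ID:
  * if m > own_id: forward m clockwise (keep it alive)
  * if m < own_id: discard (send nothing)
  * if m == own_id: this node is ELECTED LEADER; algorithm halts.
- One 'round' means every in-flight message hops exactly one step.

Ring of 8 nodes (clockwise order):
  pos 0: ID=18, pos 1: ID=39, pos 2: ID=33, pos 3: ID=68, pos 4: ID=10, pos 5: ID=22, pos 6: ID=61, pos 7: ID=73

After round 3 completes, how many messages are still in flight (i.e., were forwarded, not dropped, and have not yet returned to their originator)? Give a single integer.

Answer: 2

Derivation:
Round 1: pos1(id39) recv 18: drop; pos2(id33) recv 39: fwd; pos3(id68) recv 33: drop; pos4(id10) recv 68: fwd; pos5(id22) recv 10: drop; pos6(id61) recv 22: drop; pos7(id73) recv 61: drop; pos0(id18) recv 73: fwd
Round 2: pos3(id68) recv 39: drop; pos5(id22) recv 68: fwd; pos1(id39) recv 73: fwd
Round 3: pos6(id61) recv 68: fwd; pos2(id33) recv 73: fwd
After round 3: 2 messages still in flight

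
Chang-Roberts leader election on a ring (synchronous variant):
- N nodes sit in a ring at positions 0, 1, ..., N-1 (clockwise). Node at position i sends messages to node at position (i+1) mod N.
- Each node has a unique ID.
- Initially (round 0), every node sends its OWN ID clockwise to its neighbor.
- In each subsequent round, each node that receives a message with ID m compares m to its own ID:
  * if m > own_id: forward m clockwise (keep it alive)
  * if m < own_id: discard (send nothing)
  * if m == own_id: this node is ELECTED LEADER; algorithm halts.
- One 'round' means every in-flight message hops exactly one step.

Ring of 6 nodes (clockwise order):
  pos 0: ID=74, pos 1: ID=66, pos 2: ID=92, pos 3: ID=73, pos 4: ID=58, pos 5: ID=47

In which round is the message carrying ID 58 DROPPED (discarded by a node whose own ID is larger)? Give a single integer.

Round 1: pos1(id66) recv 74: fwd; pos2(id92) recv 66: drop; pos3(id73) recv 92: fwd; pos4(id58) recv 73: fwd; pos5(id47) recv 58: fwd; pos0(id74) recv 47: drop
Round 2: pos2(id92) recv 74: drop; pos4(id58) recv 92: fwd; pos5(id47) recv 73: fwd; pos0(id74) recv 58: drop
Round 3: pos5(id47) recv 92: fwd; pos0(id74) recv 73: drop
Round 4: pos0(id74) recv 92: fwd
Round 5: pos1(id66) recv 92: fwd
Round 6: pos2(id92) recv 92: ELECTED
Message ID 58 originates at pos 4; dropped at pos 0 in round 2

Answer: 2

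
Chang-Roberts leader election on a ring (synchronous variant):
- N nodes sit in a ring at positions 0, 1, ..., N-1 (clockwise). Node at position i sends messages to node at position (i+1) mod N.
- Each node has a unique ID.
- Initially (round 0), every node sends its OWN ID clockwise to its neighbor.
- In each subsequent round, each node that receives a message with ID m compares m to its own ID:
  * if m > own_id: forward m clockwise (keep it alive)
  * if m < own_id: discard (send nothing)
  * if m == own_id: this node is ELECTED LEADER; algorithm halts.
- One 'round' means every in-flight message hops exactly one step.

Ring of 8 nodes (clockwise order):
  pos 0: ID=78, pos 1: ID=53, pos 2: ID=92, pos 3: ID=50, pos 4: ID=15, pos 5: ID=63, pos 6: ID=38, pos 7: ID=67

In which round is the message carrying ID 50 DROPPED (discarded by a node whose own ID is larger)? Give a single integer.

Answer: 2

Derivation:
Round 1: pos1(id53) recv 78: fwd; pos2(id92) recv 53: drop; pos3(id50) recv 92: fwd; pos4(id15) recv 50: fwd; pos5(id63) recv 15: drop; pos6(id38) recv 63: fwd; pos7(id67) recv 38: drop; pos0(id78) recv 67: drop
Round 2: pos2(id92) recv 78: drop; pos4(id15) recv 92: fwd; pos5(id63) recv 50: drop; pos7(id67) recv 63: drop
Round 3: pos5(id63) recv 92: fwd
Round 4: pos6(id38) recv 92: fwd
Round 5: pos7(id67) recv 92: fwd
Round 6: pos0(id78) recv 92: fwd
Round 7: pos1(id53) recv 92: fwd
Round 8: pos2(id92) recv 92: ELECTED
Message ID 50 originates at pos 3; dropped at pos 5 in round 2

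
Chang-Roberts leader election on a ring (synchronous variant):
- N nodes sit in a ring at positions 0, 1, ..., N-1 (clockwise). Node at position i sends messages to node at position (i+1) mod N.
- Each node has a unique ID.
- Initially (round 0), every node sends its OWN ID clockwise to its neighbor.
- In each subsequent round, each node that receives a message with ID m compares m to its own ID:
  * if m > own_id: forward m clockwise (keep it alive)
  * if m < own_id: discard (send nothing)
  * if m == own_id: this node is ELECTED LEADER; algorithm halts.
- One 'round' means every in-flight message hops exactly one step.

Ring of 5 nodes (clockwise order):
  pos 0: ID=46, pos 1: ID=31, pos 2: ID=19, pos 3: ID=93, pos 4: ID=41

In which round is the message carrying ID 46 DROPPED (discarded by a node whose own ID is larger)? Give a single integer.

Answer: 3

Derivation:
Round 1: pos1(id31) recv 46: fwd; pos2(id19) recv 31: fwd; pos3(id93) recv 19: drop; pos4(id41) recv 93: fwd; pos0(id46) recv 41: drop
Round 2: pos2(id19) recv 46: fwd; pos3(id93) recv 31: drop; pos0(id46) recv 93: fwd
Round 3: pos3(id93) recv 46: drop; pos1(id31) recv 93: fwd
Round 4: pos2(id19) recv 93: fwd
Round 5: pos3(id93) recv 93: ELECTED
Message ID 46 originates at pos 0; dropped at pos 3 in round 3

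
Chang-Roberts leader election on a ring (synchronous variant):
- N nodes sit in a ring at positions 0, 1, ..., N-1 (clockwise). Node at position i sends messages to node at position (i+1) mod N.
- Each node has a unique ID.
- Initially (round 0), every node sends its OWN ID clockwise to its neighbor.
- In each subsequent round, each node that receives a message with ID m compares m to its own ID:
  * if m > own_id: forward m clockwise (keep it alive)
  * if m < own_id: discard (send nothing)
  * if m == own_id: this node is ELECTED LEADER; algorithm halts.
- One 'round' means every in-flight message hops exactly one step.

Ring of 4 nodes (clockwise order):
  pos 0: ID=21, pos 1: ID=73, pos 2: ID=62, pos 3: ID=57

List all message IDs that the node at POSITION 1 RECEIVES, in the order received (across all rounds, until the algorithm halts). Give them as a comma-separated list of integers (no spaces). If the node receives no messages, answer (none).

Answer: 21,57,62,73

Derivation:
Round 1: pos1(id73) recv 21: drop; pos2(id62) recv 73: fwd; pos3(id57) recv 62: fwd; pos0(id21) recv 57: fwd
Round 2: pos3(id57) recv 73: fwd; pos0(id21) recv 62: fwd; pos1(id73) recv 57: drop
Round 3: pos0(id21) recv 73: fwd; pos1(id73) recv 62: drop
Round 4: pos1(id73) recv 73: ELECTED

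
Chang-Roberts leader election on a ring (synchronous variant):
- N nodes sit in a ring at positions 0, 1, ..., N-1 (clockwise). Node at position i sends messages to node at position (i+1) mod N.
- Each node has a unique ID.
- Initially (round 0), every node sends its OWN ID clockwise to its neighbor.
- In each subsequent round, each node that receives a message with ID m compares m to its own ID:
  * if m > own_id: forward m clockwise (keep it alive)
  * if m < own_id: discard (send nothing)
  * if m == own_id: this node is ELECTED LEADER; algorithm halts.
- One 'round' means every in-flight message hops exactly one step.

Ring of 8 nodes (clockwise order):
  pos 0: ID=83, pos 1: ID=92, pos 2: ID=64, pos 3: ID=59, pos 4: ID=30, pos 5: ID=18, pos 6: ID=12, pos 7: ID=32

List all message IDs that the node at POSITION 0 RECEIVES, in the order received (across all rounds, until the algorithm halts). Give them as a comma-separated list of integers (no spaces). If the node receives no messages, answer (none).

Round 1: pos1(id92) recv 83: drop; pos2(id64) recv 92: fwd; pos3(id59) recv 64: fwd; pos4(id30) recv 59: fwd; pos5(id18) recv 30: fwd; pos6(id12) recv 18: fwd; pos7(id32) recv 12: drop; pos0(id83) recv 32: drop
Round 2: pos3(id59) recv 92: fwd; pos4(id30) recv 64: fwd; pos5(id18) recv 59: fwd; pos6(id12) recv 30: fwd; pos7(id32) recv 18: drop
Round 3: pos4(id30) recv 92: fwd; pos5(id18) recv 64: fwd; pos6(id12) recv 59: fwd; pos7(id32) recv 30: drop
Round 4: pos5(id18) recv 92: fwd; pos6(id12) recv 64: fwd; pos7(id32) recv 59: fwd
Round 5: pos6(id12) recv 92: fwd; pos7(id32) recv 64: fwd; pos0(id83) recv 59: drop
Round 6: pos7(id32) recv 92: fwd; pos0(id83) recv 64: drop
Round 7: pos0(id83) recv 92: fwd
Round 8: pos1(id92) recv 92: ELECTED

Answer: 32,59,64,92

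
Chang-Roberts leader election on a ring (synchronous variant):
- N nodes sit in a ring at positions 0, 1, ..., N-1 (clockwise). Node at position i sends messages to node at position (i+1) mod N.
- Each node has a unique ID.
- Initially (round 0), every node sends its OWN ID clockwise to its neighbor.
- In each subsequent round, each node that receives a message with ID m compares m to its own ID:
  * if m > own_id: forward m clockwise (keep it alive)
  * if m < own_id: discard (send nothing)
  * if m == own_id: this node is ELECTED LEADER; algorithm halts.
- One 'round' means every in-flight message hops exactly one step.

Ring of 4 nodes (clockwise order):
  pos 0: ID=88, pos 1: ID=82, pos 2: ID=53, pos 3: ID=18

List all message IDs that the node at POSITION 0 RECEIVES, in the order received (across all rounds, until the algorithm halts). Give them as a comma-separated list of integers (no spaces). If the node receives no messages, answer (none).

Answer: 18,53,82,88

Derivation:
Round 1: pos1(id82) recv 88: fwd; pos2(id53) recv 82: fwd; pos3(id18) recv 53: fwd; pos0(id88) recv 18: drop
Round 2: pos2(id53) recv 88: fwd; pos3(id18) recv 82: fwd; pos0(id88) recv 53: drop
Round 3: pos3(id18) recv 88: fwd; pos0(id88) recv 82: drop
Round 4: pos0(id88) recv 88: ELECTED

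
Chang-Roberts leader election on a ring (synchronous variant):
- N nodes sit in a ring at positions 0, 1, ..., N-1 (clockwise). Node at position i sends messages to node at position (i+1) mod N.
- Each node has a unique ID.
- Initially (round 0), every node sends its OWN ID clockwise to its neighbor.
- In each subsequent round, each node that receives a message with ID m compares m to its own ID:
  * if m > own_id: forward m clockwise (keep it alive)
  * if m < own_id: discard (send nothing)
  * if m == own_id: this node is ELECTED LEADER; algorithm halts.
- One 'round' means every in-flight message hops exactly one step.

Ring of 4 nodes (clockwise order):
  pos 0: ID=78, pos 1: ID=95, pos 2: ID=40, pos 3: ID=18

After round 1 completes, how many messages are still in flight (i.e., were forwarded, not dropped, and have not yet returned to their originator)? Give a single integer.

Round 1: pos1(id95) recv 78: drop; pos2(id40) recv 95: fwd; pos3(id18) recv 40: fwd; pos0(id78) recv 18: drop
After round 1: 2 messages still in flight

Answer: 2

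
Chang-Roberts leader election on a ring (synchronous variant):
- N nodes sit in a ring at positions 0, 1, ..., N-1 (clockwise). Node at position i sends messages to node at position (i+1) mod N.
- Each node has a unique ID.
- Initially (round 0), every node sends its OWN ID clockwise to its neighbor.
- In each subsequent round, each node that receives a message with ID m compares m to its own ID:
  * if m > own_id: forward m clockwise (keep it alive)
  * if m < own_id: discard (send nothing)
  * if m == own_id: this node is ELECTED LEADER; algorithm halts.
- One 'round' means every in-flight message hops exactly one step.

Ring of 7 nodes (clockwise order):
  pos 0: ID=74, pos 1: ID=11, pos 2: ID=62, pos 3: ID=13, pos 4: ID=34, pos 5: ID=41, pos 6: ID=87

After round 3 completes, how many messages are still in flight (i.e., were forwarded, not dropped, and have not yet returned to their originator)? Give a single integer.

Answer: 3

Derivation:
Round 1: pos1(id11) recv 74: fwd; pos2(id62) recv 11: drop; pos3(id13) recv 62: fwd; pos4(id34) recv 13: drop; pos5(id41) recv 34: drop; pos6(id87) recv 41: drop; pos0(id74) recv 87: fwd
Round 2: pos2(id62) recv 74: fwd; pos4(id34) recv 62: fwd; pos1(id11) recv 87: fwd
Round 3: pos3(id13) recv 74: fwd; pos5(id41) recv 62: fwd; pos2(id62) recv 87: fwd
After round 3: 3 messages still in flight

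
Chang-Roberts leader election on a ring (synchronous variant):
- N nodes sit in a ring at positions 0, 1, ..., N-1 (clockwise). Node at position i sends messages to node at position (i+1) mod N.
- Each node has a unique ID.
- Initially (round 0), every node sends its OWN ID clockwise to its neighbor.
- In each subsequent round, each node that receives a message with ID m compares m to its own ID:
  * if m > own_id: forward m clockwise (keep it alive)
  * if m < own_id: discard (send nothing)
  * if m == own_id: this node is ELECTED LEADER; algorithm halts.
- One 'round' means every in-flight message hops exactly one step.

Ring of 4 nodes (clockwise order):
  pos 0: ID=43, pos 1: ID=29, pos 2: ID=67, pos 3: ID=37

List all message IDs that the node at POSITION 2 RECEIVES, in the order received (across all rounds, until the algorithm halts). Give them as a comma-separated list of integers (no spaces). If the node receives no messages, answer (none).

Answer: 29,43,67

Derivation:
Round 1: pos1(id29) recv 43: fwd; pos2(id67) recv 29: drop; pos3(id37) recv 67: fwd; pos0(id43) recv 37: drop
Round 2: pos2(id67) recv 43: drop; pos0(id43) recv 67: fwd
Round 3: pos1(id29) recv 67: fwd
Round 4: pos2(id67) recv 67: ELECTED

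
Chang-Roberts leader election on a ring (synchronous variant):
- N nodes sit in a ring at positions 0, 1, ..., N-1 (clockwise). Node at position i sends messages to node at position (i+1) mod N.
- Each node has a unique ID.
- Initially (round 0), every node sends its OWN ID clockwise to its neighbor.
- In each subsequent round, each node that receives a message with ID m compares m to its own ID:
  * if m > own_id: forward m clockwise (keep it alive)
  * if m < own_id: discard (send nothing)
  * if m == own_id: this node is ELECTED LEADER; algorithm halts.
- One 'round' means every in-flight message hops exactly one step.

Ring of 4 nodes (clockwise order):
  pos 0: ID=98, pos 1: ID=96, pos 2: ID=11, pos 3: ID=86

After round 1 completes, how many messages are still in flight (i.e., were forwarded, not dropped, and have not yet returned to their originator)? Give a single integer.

Round 1: pos1(id96) recv 98: fwd; pos2(id11) recv 96: fwd; pos3(id86) recv 11: drop; pos0(id98) recv 86: drop
After round 1: 2 messages still in flight

Answer: 2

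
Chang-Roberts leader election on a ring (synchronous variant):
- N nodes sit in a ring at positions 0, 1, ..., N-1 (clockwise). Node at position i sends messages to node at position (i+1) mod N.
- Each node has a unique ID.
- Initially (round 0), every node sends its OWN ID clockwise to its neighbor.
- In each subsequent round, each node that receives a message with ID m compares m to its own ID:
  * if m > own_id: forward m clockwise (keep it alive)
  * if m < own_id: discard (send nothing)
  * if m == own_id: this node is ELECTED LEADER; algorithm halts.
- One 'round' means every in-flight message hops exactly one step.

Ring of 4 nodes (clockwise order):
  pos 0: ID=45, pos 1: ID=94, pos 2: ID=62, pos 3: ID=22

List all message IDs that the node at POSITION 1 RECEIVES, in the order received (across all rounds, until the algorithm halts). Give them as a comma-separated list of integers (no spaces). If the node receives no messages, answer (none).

Answer: 45,62,94

Derivation:
Round 1: pos1(id94) recv 45: drop; pos2(id62) recv 94: fwd; pos3(id22) recv 62: fwd; pos0(id45) recv 22: drop
Round 2: pos3(id22) recv 94: fwd; pos0(id45) recv 62: fwd
Round 3: pos0(id45) recv 94: fwd; pos1(id94) recv 62: drop
Round 4: pos1(id94) recv 94: ELECTED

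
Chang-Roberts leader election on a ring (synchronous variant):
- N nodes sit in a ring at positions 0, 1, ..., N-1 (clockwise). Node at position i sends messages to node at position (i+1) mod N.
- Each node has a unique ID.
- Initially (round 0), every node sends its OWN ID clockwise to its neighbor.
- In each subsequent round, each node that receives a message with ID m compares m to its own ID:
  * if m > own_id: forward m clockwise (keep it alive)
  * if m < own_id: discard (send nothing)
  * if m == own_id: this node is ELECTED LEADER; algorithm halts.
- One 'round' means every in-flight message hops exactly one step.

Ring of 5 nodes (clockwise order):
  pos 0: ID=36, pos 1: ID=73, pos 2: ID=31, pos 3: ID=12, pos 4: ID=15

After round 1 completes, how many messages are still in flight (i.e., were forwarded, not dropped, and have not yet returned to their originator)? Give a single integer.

Round 1: pos1(id73) recv 36: drop; pos2(id31) recv 73: fwd; pos3(id12) recv 31: fwd; pos4(id15) recv 12: drop; pos0(id36) recv 15: drop
After round 1: 2 messages still in flight

Answer: 2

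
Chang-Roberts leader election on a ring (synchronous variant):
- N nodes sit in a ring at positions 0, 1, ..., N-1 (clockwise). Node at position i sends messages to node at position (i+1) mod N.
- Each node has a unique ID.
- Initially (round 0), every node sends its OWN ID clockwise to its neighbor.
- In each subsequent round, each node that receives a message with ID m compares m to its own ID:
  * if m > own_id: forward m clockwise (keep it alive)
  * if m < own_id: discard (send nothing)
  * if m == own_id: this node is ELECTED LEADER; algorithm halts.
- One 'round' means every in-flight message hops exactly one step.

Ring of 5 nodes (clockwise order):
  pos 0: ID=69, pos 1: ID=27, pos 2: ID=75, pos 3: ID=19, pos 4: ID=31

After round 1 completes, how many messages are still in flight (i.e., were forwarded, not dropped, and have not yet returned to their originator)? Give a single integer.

Round 1: pos1(id27) recv 69: fwd; pos2(id75) recv 27: drop; pos3(id19) recv 75: fwd; pos4(id31) recv 19: drop; pos0(id69) recv 31: drop
After round 1: 2 messages still in flight

Answer: 2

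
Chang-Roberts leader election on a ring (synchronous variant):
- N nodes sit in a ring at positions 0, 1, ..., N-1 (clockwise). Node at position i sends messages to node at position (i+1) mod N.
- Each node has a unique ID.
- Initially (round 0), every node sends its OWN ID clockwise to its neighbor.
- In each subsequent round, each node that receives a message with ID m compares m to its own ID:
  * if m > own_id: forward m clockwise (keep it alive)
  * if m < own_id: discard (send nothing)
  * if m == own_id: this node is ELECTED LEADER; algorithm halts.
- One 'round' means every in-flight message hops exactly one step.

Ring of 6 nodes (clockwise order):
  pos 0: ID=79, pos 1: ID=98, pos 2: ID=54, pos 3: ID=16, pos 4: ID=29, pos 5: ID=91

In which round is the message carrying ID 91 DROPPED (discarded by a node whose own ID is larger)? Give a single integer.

Answer: 2

Derivation:
Round 1: pos1(id98) recv 79: drop; pos2(id54) recv 98: fwd; pos3(id16) recv 54: fwd; pos4(id29) recv 16: drop; pos5(id91) recv 29: drop; pos0(id79) recv 91: fwd
Round 2: pos3(id16) recv 98: fwd; pos4(id29) recv 54: fwd; pos1(id98) recv 91: drop
Round 3: pos4(id29) recv 98: fwd; pos5(id91) recv 54: drop
Round 4: pos5(id91) recv 98: fwd
Round 5: pos0(id79) recv 98: fwd
Round 6: pos1(id98) recv 98: ELECTED
Message ID 91 originates at pos 5; dropped at pos 1 in round 2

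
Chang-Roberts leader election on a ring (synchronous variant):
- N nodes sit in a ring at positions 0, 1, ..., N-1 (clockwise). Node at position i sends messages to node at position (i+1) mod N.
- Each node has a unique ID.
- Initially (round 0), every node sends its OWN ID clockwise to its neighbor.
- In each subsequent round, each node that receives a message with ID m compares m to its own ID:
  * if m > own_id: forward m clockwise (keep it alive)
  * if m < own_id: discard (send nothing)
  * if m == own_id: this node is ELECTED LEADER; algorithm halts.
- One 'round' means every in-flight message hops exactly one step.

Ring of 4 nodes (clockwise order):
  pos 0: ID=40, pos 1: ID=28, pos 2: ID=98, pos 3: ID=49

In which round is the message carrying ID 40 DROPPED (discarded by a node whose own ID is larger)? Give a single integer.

Answer: 2

Derivation:
Round 1: pos1(id28) recv 40: fwd; pos2(id98) recv 28: drop; pos3(id49) recv 98: fwd; pos0(id40) recv 49: fwd
Round 2: pos2(id98) recv 40: drop; pos0(id40) recv 98: fwd; pos1(id28) recv 49: fwd
Round 3: pos1(id28) recv 98: fwd; pos2(id98) recv 49: drop
Round 4: pos2(id98) recv 98: ELECTED
Message ID 40 originates at pos 0; dropped at pos 2 in round 2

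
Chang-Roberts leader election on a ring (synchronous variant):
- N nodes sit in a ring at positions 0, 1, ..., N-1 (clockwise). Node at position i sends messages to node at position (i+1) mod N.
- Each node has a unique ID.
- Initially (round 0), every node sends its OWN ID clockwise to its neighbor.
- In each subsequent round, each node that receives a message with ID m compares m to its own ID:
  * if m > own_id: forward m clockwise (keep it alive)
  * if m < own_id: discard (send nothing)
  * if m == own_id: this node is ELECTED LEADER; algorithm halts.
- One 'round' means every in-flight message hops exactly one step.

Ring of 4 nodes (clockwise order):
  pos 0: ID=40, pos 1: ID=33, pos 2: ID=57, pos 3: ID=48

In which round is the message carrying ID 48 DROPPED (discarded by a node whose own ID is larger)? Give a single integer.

Answer: 3

Derivation:
Round 1: pos1(id33) recv 40: fwd; pos2(id57) recv 33: drop; pos3(id48) recv 57: fwd; pos0(id40) recv 48: fwd
Round 2: pos2(id57) recv 40: drop; pos0(id40) recv 57: fwd; pos1(id33) recv 48: fwd
Round 3: pos1(id33) recv 57: fwd; pos2(id57) recv 48: drop
Round 4: pos2(id57) recv 57: ELECTED
Message ID 48 originates at pos 3; dropped at pos 2 in round 3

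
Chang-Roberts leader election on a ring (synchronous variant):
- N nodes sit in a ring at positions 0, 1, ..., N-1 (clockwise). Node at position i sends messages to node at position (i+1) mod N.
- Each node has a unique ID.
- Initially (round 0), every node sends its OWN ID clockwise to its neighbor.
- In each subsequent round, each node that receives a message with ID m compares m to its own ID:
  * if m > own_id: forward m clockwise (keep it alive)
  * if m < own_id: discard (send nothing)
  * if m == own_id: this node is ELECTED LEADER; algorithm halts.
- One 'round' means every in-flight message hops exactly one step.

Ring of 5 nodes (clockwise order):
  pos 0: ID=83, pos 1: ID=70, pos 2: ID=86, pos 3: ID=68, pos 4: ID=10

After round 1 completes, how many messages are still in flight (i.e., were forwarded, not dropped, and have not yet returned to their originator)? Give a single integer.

Answer: 3

Derivation:
Round 1: pos1(id70) recv 83: fwd; pos2(id86) recv 70: drop; pos3(id68) recv 86: fwd; pos4(id10) recv 68: fwd; pos0(id83) recv 10: drop
After round 1: 3 messages still in flight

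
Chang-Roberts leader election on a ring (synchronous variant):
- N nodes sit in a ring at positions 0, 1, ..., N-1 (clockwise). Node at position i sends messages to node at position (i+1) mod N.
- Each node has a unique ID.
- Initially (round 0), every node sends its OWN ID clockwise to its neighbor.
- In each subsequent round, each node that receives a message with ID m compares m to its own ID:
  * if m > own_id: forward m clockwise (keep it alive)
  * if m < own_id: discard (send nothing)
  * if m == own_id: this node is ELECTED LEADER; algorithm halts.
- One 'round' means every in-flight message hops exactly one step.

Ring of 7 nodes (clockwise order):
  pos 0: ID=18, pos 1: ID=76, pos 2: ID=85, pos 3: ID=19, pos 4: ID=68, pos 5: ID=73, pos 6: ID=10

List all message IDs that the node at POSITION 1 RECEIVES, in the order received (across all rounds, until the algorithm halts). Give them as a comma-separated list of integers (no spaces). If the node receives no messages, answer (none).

Round 1: pos1(id76) recv 18: drop; pos2(id85) recv 76: drop; pos3(id19) recv 85: fwd; pos4(id68) recv 19: drop; pos5(id73) recv 68: drop; pos6(id10) recv 73: fwd; pos0(id18) recv 10: drop
Round 2: pos4(id68) recv 85: fwd; pos0(id18) recv 73: fwd
Round 3: pos5(id73) recv 85: fwd; pos1(id76) recv 73: drop
Round 4: pos6(id10) recv 85: fwd
Round 5: pos0(id18) recv 85: fwd
Round 6: pos1(id76) recv 85: fwd
Round 7: pos2(id85) recv 85: ELECTED

Answer: 18,73,85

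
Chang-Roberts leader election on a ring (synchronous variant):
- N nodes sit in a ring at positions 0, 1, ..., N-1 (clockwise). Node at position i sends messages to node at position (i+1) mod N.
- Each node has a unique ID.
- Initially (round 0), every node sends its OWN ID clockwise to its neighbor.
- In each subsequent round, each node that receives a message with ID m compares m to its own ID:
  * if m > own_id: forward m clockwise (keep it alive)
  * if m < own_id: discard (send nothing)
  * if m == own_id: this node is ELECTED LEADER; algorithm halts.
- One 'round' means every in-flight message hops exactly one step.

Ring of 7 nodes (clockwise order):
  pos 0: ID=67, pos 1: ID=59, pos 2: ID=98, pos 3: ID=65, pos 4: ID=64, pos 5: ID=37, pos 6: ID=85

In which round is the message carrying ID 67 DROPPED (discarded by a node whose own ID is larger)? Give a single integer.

Round 1: pos1(id59) recv 67: fwd; pos2(id98) recv 59: drop; pos3(id65) recv 98: fwd; pos4(id64) recv 65: fwd; pos5(id37) recv 64: fwd; pos6(id85) recv 37: drop; pos0(id67) recv 85: fwd
Round 2: pos2(id98) recv 67: drop; pos4(id64) recv 98: fwd; pos5(id37) recv 65: fwd; pos6(id85) recv 64: drop; pos1(id59) recv 85: fwd
Round 3: pos5(id37) recv 98: fwd; pos6(id85) recv 65: drop; pos2(id98) recv 85: drop
Round 4: pos6(id85) recv 98: fwd
Round 5: pos0(id67) recv 98: fwd
Round 6: pos1(id59) recv 98: fwd
Round 7: pos2(id98) recv 98: ELECTED
Message ID 67 originates at pos 0; dropped at pos 2 in round 2

Answer: 2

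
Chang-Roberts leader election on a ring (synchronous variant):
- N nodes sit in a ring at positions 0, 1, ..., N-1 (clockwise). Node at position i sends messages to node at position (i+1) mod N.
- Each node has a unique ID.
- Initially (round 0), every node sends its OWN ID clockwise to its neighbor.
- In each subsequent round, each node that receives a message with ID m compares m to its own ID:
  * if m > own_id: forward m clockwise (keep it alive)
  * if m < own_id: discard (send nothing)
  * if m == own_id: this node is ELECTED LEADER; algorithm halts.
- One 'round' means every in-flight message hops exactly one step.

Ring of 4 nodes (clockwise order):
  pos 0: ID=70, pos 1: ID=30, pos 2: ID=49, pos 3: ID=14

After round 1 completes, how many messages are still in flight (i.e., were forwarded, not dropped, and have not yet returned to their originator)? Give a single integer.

Round 1: pos1(id30) recv 70: fwd; pos2(id49) recv 30: drop; pos3(id14) recv 49: fwd; pos0(id70) recv 14: drop
After round 1: 2 messages still in flight

Answer: 2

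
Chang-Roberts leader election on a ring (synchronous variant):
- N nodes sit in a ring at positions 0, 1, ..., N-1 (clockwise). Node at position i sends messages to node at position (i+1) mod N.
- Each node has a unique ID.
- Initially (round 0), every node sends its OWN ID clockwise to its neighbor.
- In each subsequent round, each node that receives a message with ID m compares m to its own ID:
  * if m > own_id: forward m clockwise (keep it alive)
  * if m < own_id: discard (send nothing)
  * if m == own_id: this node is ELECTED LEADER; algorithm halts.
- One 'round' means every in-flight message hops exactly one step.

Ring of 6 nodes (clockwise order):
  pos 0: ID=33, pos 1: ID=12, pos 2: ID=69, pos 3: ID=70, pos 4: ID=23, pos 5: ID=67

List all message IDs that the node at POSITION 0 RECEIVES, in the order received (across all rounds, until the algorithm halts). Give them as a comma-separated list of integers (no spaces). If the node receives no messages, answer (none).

Answer: 67,70

Derivation:
Round 1: pos1(id12) recv 33: fwd; pos2(id69) recv 12: drop; pos3(id70) recv 69: drop; pos4(id23) recv 70: fwd; pos5(id67) recv 23: drop; pos0(id33) recv 67: fwd
Round 2: pos2(id69) recv 33: drop; pos5(id67) recv 70: fwd; pos1(id12) recv 67: fwd
Round 3: pos0(id33) recv 70: fwd; pos2(id69) recv 67: drop
Round 4: pos1(id12) recv 70: fwd
Round 5: pos2(id69) recv 70: fwd
Round 6: pos3(id70) recv 70: ELECTED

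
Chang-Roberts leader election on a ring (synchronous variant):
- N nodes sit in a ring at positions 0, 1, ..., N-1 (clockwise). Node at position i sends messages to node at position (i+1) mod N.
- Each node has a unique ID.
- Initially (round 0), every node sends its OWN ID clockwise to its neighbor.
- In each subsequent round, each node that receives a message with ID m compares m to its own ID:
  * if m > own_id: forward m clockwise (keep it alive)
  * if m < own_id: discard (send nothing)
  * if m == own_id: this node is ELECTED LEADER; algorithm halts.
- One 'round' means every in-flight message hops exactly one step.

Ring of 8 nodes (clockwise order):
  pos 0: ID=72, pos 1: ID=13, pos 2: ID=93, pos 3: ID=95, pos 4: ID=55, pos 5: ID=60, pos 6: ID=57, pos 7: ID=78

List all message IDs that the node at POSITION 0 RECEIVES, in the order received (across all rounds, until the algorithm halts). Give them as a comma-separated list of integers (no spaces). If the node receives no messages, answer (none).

Round 1: pos1(id13) recv 72: fwd; pos2(id93) recv 13: drop; pos3(id95) recv 93: drop; pos4(id55) recv 95: fwd; pos5(id60) recv 55: drop; pos6(id57) recv 60: fwd; pos7(id78) recv 57: drop; pos0(id72) recv 78: fwd
Round 2: pos2(id93) recv 72: drop; pos5(id60) recv 95: fwd; pos7(id78) recv 60: drop; pos1(id13) recv 78: fwd
Round 3: pos6(id57) recv 95: fwd; pos2(id93) recv 78: drop
Round 4: pos7(id78) recv 95: fwd
Round 5: pos0(id72) recv 95: fwd
Round 6: pos1(id13) recv 95: fwd
Round 7: pos2(id93) recv 95: fwd
Round 8: pos3(id95) recv 95: ELECTED

Answer: 78,95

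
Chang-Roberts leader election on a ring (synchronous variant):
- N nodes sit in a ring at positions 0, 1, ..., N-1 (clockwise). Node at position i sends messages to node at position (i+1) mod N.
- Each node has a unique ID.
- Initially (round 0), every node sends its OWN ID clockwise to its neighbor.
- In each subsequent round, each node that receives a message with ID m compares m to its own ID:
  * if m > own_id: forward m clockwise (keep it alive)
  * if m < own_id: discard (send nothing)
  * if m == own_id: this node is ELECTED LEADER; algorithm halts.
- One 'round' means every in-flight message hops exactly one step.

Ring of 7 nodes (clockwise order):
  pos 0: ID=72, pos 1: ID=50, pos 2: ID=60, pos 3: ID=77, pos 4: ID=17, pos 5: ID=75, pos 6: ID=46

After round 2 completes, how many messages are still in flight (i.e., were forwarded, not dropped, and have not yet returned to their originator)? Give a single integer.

Answer: 3

Derivation:
Round 1: pos1(id50) recv 72: fwd; pos2(id60) recv 50: drop; pos3(id77) recv 60: drop; pos4(id17) recv 77: fwd; pos5(id75) recv 17: drop; pos6(id46) recv 75: fwd; pos0(id72) recv 46: drop
Round 2: pos2(id60) recv 72: fwd; pos5(id75) recv 77: fwd; pos0(id72) recv 75: fwd
After round 2: 3 messages still in flight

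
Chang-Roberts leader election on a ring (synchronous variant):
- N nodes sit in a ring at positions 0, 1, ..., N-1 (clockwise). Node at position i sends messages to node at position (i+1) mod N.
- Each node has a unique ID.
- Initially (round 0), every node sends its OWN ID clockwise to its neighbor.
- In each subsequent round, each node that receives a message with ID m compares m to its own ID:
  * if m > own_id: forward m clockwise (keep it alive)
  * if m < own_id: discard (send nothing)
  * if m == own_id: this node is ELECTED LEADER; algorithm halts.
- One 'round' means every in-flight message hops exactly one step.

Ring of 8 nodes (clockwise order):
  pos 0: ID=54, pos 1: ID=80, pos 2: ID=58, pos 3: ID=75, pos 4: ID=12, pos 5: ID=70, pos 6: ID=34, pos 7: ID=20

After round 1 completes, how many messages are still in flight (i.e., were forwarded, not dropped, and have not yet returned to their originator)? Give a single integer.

Answer: 4

Derivation:
Round 1: pos1(id80) recv 54: drop; pos2(id58) recv 80: fwd; pos3(id75) recv 58: drop; pos4(id12) recv 75: fwd; pos5(id70) recv 12: drop; pos6(id34) recv 70: fwd; pos7(id20) recv 34: fwd; pos0(id54) recv 20: drop
After round 1: 4 messages still in flight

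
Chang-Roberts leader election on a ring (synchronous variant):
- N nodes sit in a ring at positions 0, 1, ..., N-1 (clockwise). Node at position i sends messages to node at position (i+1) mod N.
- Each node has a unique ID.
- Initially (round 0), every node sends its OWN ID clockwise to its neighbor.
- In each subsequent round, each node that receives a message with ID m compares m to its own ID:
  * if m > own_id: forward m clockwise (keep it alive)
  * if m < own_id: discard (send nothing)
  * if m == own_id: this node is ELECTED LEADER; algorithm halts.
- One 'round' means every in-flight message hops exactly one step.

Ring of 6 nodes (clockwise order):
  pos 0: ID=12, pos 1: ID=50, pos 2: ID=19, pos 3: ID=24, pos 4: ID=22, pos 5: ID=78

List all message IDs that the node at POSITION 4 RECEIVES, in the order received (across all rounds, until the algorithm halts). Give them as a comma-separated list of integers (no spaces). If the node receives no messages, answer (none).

Round 1: pos1(id50) recv 12: drop; pos2(id19) recv 50: fwd; pos3(id24) recv 19: drop; pos4(id22) recv 24: fwd; pos5(id78) recv 22: drop; pos0(id12) recv 78: fwd
Round 2: pos3(id24) recv 50: fwd; pos5(id78) recv 24: drop; pos1(id50) recv 78: fwd
Round 3: pos4(id22) recv 50: fwd; pos2(id19) recv 78: fwd
Round 4: pos5(id78) recv 50: drop; pos3(id24) recv 78: fwd
Round 5: pos4(id22) recv 78: fwd
Round 6: pos5(id78) recv 78: ELECTED

Answer: 24,50,78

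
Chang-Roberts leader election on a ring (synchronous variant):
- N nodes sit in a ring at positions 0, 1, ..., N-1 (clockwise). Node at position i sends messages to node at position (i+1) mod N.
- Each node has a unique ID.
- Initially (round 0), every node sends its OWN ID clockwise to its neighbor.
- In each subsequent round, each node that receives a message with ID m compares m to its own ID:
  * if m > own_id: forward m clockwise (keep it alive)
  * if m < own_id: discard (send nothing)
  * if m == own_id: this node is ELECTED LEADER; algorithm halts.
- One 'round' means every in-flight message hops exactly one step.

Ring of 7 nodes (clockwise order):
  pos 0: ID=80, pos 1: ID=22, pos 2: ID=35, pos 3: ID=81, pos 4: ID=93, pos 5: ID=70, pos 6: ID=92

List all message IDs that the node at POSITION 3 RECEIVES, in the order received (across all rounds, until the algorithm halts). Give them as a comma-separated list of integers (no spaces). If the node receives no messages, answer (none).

Round 1: pos1(id22) recv 80: fwd; pos2(id35) recv 22: drop; pos3(id81) recv 35: drop; pos4(id93) recv 81: drop; pos5(id70) recv 93: fwd; pos6(id92) recv 70: drop; pos0(id80) recv 92: fwd
Round 2: pos2(id35) recv 80: fwd; pos6(id92) recv 93: fwd; pos1(id22) recv 92: fwd
Round 3: pos3(id81) recv 80: drop; pos0(id80) recv 93: fwd; pos2(id35) recv 92: fwd
Round 4: pos1(id22) recv 93: fwd; pos3(id81) recv 92: fwd
Round 5: pos2(id35) recv 93: fwd; pos4(id93) recv 92: drop
Round 6: pos3(id81) recv 93: fwd
Round 7: pos4(id93) recv 93: ELECTED

Answer: 35,80,92,93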